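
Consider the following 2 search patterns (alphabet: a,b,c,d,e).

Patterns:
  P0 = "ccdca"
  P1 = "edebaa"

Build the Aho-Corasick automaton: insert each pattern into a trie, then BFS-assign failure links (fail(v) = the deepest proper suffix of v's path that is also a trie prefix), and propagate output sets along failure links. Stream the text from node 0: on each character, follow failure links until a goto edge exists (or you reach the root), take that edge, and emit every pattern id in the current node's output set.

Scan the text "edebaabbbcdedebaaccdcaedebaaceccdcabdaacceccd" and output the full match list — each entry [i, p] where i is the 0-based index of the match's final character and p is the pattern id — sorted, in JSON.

Build:
Trie nodes:
  0='ε' goto c→1 e→6
  1='c' goto c→2
  2='cc' goto d→3
  3='ccd' goto c→4
  4='ccdc' goto a→5
  5='ccdca' goto ·  ←P0
  6='e' goto d→7
  7='ed' goto e→8
  8='ede' goto b→9
  9='edeb' goto a→10
  10='edeba' goto a→11
  11='edebaa' goto ·  ←P1

BFS fail/out derivation:
  n1('c'): parent n0 fail=0; on 'c' 0 → fail=0;  out ∅∪∅=∅
  n6('e'): parent n0 fail=0; on 'e' 0 → fail=0;  out ∅∪∅=∅
  n2('cc'): parent n1 fail=0; on 'c' 0 → fail=1;  out ∅∪∅=∅
  n7('ed'): parent n6 fail=0; on 'd' 0 → fail=0;  out ∅∪∅=∅
  n3('ccd'): parent n2 fail=1; on 'd' 1→0 → fail=0;  out ∅∪∅=∅
  n8('ede'): parent n7 fail=0; on 'e' 0 → fail=6;  out ∅∪∅=∅
  n4('ccdc'): parent n3 fail=0; on 'c' 0 → fail=1;  out ∅∪∅=∅
  n9('edeb'): parent n8 fail=6; on 'b' 6→0 → fail=0;  out ∅∪∅=∅
  n5('ccdca'): parent n4 fail=1; on 'a' 1→0 → fail=0;  out {0}∪∅={0}
  n10('edeba'): parent n9 fail=0; on 'a' 0 → fail=0;  out ∅∪∅=∅
  n11('edebaa'): parent n10 fail=0; on 'a' 0 → fail=0;  out {1}∪∅={1}

Run:
i=0 'e': node 0→6
i=1 'd': node 6→7
i=2 'e': node 7→8
i=3 'b': node 8→9
i=4 'a': node 9→10
i=5 'a': node 10→11  → match P1@[0:5]
i=6 'b': node 11→0 (via fail)
i=7 'b': node 0→0
i=8 'b': node 0→0
i=9 'c': node 0→1
i=10 'd': node 1→0 (via fail)
i=11 'e': node 0→6
i=12 'd': node 6→7
i=13 'e': node 7→8
i=14 'b': node 8→9
i=15 'a': node 9→10
i=16 'a': node 10→11  → match P1@[11:16]
i=17 'c': node 11→1 (via fail)
i=18 'c': node 1→2
i=19 'd': node 2→3
i=20 'c': node 3→4
i=21 'a': node 4→5  → match P0@[17:21]
i=22 'e': node 5→6 (via fail)
i=23 'd': node 6→7
i=24 'e': node 7→8
i=25 'b': node 8→9
i=26 'a': node 9→10
i=27 'a': node 10→11  → match P1@[22:27]
i=28 'c': node 11→1 (via fail)
i=29 'e': node 1→6 (via fail)
i=30 'c': node 6→1 (via fail)
i=31 'c': node 1→2
i=32 'd': node 2→3
i=33 'c': node 3→4
i=34 'a': node 4→5  → match P0@[30:34]
i=35 'b': node 5→0 (via fail)
i=36 'd': node 0→0
i=37 'a': node 0→0
i=38 'a': node 0→0
i=39 'c': node 0→1
i=40 'c': node 1→2
i=41 'e': node 2→6 (via fail)
i=42 'c': node 6→1 (via fail)
i=43 'c': node 1→2
i=44 'd': node 2→3

All matches (sorted): [[5,1],[16,1],[21,0],[27,1],[34,0]]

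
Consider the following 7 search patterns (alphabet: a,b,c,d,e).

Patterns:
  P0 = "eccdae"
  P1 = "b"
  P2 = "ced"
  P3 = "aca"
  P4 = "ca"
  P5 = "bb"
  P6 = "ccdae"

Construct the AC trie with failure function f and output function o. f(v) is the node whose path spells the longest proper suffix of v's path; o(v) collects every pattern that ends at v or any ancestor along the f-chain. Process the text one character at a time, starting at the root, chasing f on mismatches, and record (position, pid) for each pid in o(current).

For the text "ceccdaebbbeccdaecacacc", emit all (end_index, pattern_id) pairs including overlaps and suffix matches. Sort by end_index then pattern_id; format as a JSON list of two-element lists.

Build:
Trie nodes:
  0='ε' goto a→11 b→7 c→8 e→1
  1='e' goto c→2
  2='ec' goto c→3
  3='ecc' goto d→4
  4='eccd' goto a→5
  5='eccda' goto e→6
  6='eccdae' goto ·  [P0 ends]
  7='b' goto b→15  [P1 ends]
  8='c' goto a→14 c→16 e→9
  9='ce' goto d→10
  10='ced' goto ·  [P2 ends]
  11='a' goto c→12
  12='ac' goto a→13
  13='aca' goto ·  [P3 ends]
  14='ca' goto ·  [P4 ends]
  15='bb' goto ·  [P5 ends]
  16='cc' goto d→17
  17='ccd' goto a→18
  18='ccda' goto e→19
  19='ccdae' goto ·  [P6 ends]

BFS fail/out derivation:
  n1('e'): parent n0 fail=0; on 'e' 0 → fail=0;  out ∅∪∅=∅
  n7('b'): parent n0 fail=0; on 'b' 0 → fail=0;  out {1}∪∅={1}
  n8('c'): parent n0 fail=0; on 'c' 0 → fail=0;  out ∅∪∅=∅
  n11('a'): parent n0 fail=0; on 'a' 0 → fail=0;  out ∅∪∅=∅
  n2('ec'): parent n1 fail=0; on 'c' 0 → fail=8;  out ∅∪∅=∅
  n9('ce'): parent n8 fail=0; on 'e' 0 → fail=1;  out ∅∪∅=∅
  n12('ac'): parent n11 fail=0; on 'c' 0 → fail=8;  out ∅∪∅=∅
  n14('ca'): parent n8 fail=0; on 'a' 0 → fail=11;  out {4}∪∅={4}
  n15('bb'): parent n7 fail=0; on 'b' 0 → fail=7;  out {5}∪{1}={1,5}
  n16('cc'): parent n8 fail=0; on 'c' 0 → fail=8;  out ∅∪∅=∅
  n3('ecc'): parent n2 fail=8; on 'c' 8 → fail=16;  out ∅∪∅=∅
  n10('ced'): parent n9 fail=1; on 'd' 1→0 → fail=0;  out {2}∪∅={2}
  n13('aca'): parent n12 fail=8; on 'a' 8 → fail=14;  out {3}∪{4}={3,4}
  n17('ccd'): parent n16 fail=8; on 'd' 8→0 → fail=0;  out ∅∪∅=∅
  n4('eccd'): parent n3 fail=16; on 'd' 16 → fail=17;  out ∅∪∅=∅
  n18('ccda'): parent n17 fail=0; on 'a' 0 → fail=11;  out ∅∪∅=∅
  n5('eccda'): parent n4 fail=17; on 'a' 17 → fail=18;  out ∅∪∅=∅
  n19('ccdae'): parent n18 fail=11; on 'e' 11→0 → fail=1;  out {6}∪∅={6}
  n6('eccdae'): parent n5 fail=18; on 'e' 18 → fail=19;  out {0}∪{6}={0,6}

Text stream:
i=0 'c': node 0→8
i=1 'e': node 8→9
i=2 'c': node 9→2 ·f
i=3 'c': node 2→3
i=4 'd': node 3→4
i=5 'a': node 4→5
i=6 'e': node 5→6  emit P0@[1:6],P6@[2:6]
i=7 'b': node 6→7 ·f  emit P1@[7:7]
i=8 'b': node 7→15  emit P1@[8:8],P5@[7:8]
i=9 'b': node 15→15 ·f  emit P1@[9:9],P5@[8:9]
i=10 'e': node 15→1 ·f
i=11 'c': node 1→2
i=12 'c': node 2→3
i=13 'd': node 3→4
i=14 'a': node 4→5
i=15 'e': node 5→6  emit P0@[10:15],P6@[11:15]
i=16 'c': node 6→2 ·f
i=17 'a': node 2→14 ·f  emit P4@[16:17]
i=18 'c': node 14→12 ·f
i=19 'a': node 12→13  emit P3@[17:19],P4@[18:19]
i=20 'c': node 13→12 ·f
i=21 'c': node 12→16 ·f

Matches: [[6,0],[6,6],[7,1],[8,1],[8,5],[9,1],[9,5],[15,0],[15,6],[17,4],[19,3],[19,4]]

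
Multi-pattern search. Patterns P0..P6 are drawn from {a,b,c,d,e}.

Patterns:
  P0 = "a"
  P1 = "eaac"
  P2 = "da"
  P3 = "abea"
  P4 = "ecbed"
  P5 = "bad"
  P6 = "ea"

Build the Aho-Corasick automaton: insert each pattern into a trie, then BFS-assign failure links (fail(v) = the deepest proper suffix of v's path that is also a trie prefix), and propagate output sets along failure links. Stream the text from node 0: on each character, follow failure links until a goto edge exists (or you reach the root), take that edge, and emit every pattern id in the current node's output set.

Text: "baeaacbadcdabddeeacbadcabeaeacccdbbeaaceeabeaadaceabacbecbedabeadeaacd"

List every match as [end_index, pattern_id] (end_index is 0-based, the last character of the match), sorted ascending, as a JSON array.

Build automaton:
Trie (insert patterns):
  0='ε' goto a→1 b→15 d→6 e→2
  1='a' goto b→8  ←P0
  2='e' goto a→3 c→11
  3='ea' goto a→4  ←P6
  4='eaa' goto c→5
  5='eaac' goto ·  ←P1
  6='d' goto a→7
  7='da' goto ·  ←P2
  8='ab' goto e→9
  9='abe' goto a→10
  10='abea' goto ·  ←P3
  11='ec' goto b→12
  12='ecb' goto e→13
  13='ecbe' goto d→14
  14='ecbed' goto ·  ←P4
  15='b' goto a→16
  16='ba' goto d→17
  17='bad' goto ·  ←P5

Failure links (BFS by depth):
  fail(1) 'a': from fail(0)=0 chase 'a': 0 ⇒ 0;  out={0}∪out(0)={0}
  fail(2) 'e': from fail(0)=0 chase 'e': 0 ⇒ 0;  out=∅∪out(0)=∅
  fail(6) 'd': from fail(0)=0 chase 'd': 0 ⇒ 0;  out=∅∪out(0)=∅
  fail(15) 'b': from fail(0)=0 chase 'b': 0 ⇒ 0;  out=∅∪out(0)=∅
  fail(3) 'ea': from fail(2)=0 chase 'a': 0 ⇒ 1;  out={6}∪out(1)={0,6}
  fail(7) 'da': from fail(6)=0 chase 'a': 0 ⇒ 1;  out={2}∪out(1)={0,2}
  fail(8) 'ab': from fail(1)=0 chase 'b': 0 ⇒ 15;  out=∅∪out(15)=∅
  fail(11) 'ec': from fail(2)=0 chase 'c': 0 ⇒ 0;  out=∅∪out(0)=∅
  fail(16) 'ba': from fail(15)=0 chase 'a': 0 ⇒ 1;  out=∅∪out(1)={0}
  fail(4) 'eaa': from fail(3)=1 chase 'a': 1→0 ⇒ 1;  out=∅∪out(1)={0}
  fail(9) 'abe': from fail(8)=15 chase 'e': 15→0 ⇒ 2;  out=∅∪out(2)=∅
  fail(12) 'ecb': from fail(11)=0 chase 'b': 0 ⇒ 15;  out=∅∪out(15)=∅
  fail(17) 'bad': from fail(16)=1 chase 'd': 1→0 ⇒ 6;  out={5}∪out(6)={5}
  fail(5) 'eaac': from fail(4)=1 chase 'c': 1→0 ⇒ 0;  out={1}∪out(0)={1}
  fail(10) 'abea': from fail(9)=2 chase 'a': 2 ⇒ 3;  out={3}∪out(3)={0,3,6}
  fail(13) 'ecbe': from fail(12)=15 chase 'e': 15→0 ⇒ 2;  out=∅∪out(2)=∅
  fail(14) 'ecbed': from fail(13)=2 chase 'd': 2→0 ⇒ 6;  out={4}∪out(6)={4}

Run:
i=0 'b': node 0→15
i=1 'a': node 15→16  → match P0@[1:1]
i=2 'e': node 16→2 (via fail)
i=3 'a': node 2→3  → match P0@[3:3],P6@[2:3]
i=4 'a': node 3→4  → match P0@[4:4]
i=5 'c': node 4→5  → match P1@[2:5]
i=6 'b': node 5→15 (via fail)
i=7 'a': node 15→16  → match P0@[7:7]
i=8 'd': node 16→17  → match P5@[6:8]
i=9 'c': node 17→0 (via fail)
i=10 'd': node 0→6
i=11 'a': node 6→7  → match P0@[11:11],P2@[10:11]
i=12 'b': node 7→8 (via fail)
i=13 'd': node 8→6 (via fail)
i=14 'd': node 6→6 (via fail)
i=15 'e': node 6→2 (via fail)
i=16 'e': node 2→2 (via fail)
i=17 'a': node 2→3  → match P0@[17:17],P6@[16:17]
i=18 'c': node 3→0 (via fail)
i=19 'b': node 0→15
i=20 'a': node 15→16  → match P0@[20:20]
i=21 'd': node 16→17  → match P5@[19:21]
i=22 'c': node 17→0 (via fail)
i=23 'a': node 0→1  → match P0@[23:23]
i=24 'b': node 1→8
i=25 'e': node 8→9
i=26 'a': node 9→10  → match P0@[26:26],P3@[23:26],P6@[25:26]
i=27 'e': node 10→2 (via fail)
i=28 'a': node 2→3  → match P0@[28:28],P6@[27:28]
i=29 'c': node 3→0 (via fail)
i=30 'c': node 0→0
i=31 'c': node 0→0
i=32 'd': node 0→6
i=33 'b': node 6→15 (via fail)
i=34 'b': node 15→15 (via fail)
i=35 'e': node 15→2 (via fail)
i=36 'a': node 2→3  → match P0@[36:36],P6@[35:36]
i=37 'a': node 3→4  → match P0@[37:37]
i=38 'c': node 4→5  → match P1@[35:38]
i=39 'e': node 5→2 (via fail)
i=40 'e': node 2→2 (via fail)
i=41 'a': node 2→3  → match P0@[41:41],P6@[40:41]
i=42 'b': node 3→8 (via fail)
i=43 'e': node 8→9
i=44 'a': node 9→10  → match P0@[44:44],P3@[41:44],P6@[43:44]
i=45 'a': node 10→4 (via fail)  → match P0@[45:45]
i=46 'd': node 4→6 (via fail)
i=47 'a': node 6→7  → match P0@[47:47],P2@[46:47]
i=48 'c': node 7→0 (via fail)
i=49 'e': node 0→2
i=50 'a': node 2→3  → match P0@[50:50],P6@[49:50]
i=51 'b': node 3→8 (via fail)
i=52 'a': node 8→16 (via fail)  → match P0@[52:52]
i=53 'c': node 16→0 (via fail)
i=54 'b': node 0→15
i=55 'e': node 15→2 (via fail)
i=56 'c': node 2→11
i=57 'b': node 11→12
i=58 'e': node 12→13
i=59 'd': node 13→14  → match P4@[55:59]
i=60 'a': node 14→7 (via fail)  → match P0@[60:60],P2@[59:60]
i=61 'b': node 7→8 (via fail)
i=62 'e': node 8→9
i=63 'a': node 9→10  → match P0@[63:63],P3@[60:63],P6@[62:63]
i=64 'd': node 10→6 (via fail)
i=65 'e': node 6→2 (via fail)
i=66 'a': node 2→3  → match P0@[66:66],P6@[65:66]
i=67 'a': node 3→4  → match P0@[67:67]
i=68 'c': node 4→5  → match P1@[65:68]
i=69 'd': node 5→6 (via fail)

All matches (sorted): [[1,0],[3,0],[3,6],[4,0],[5,1],[7,0],[8,5],[11,0],[11,2],[17,0],[17,6],[20,0],[21,5],[23,0],[26,0],[26,3],[26,6],[28,0],[28,6],[36,0],[36,6],[37,0],[38,1],[41,0],[41,6],[44,0],[44,3],[44,6],[45,0],[47,0],[47,2],[50,0],[50,6],[52,0],[59,4],[60,0],[60,2],[63,0],[63,3],[63,6],[66,0],[66,6],[67,0],[68,1]]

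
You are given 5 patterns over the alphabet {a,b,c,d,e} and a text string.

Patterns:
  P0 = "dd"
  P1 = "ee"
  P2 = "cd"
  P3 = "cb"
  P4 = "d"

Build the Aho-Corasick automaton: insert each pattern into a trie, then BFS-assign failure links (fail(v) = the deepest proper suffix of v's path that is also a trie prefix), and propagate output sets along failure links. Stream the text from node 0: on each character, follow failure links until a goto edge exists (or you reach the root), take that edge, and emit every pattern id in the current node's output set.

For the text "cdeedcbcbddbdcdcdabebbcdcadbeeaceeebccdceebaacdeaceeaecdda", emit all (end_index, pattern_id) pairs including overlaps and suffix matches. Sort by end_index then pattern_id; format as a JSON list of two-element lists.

Build:
Trie (insert patterns):
  0='ε' goto c→5 d→1 e→3
  1='d' goto d→2  [P4 ends]
  2='dd' goto ·  [P0 ends]
  3='e' goto e→4
  4='ee' goto ·  [P1 ends]
  5='c' goto b→7 d→6
  6='cd' goto ·  [P2 ends]
  7='cb' goto ·  [P3 ends]

Failure links (BFS by depth):
  n1('d'): parent n0 fail=0; on 'd' 0 → fail=0;  out {4}∪∅={4}
  n3('e'): parent n0 fail=0; on 'e' 0 → fail=0;  out ∅∪∅=∅
  n5('c'): parent n0 fail=0; on 'c' 0 → fail=0;  out ∅∪∅=∅
  n2('dd'): parent n1 fail=0; on 'd' 0 → fail=1;  out {0}∪{4}={0,4}
  n4('ee'): parent n3 fail=0; on 'e' 0 → fail=3;  out {1}∪∅={1}
  n6('cd'): parent n5 fail=0; on 'd' 0 → fail=1;  out {2}∪{4}={2,4}
  n7('cb'): parent n5 fail=0; on 'b' 0 → fail=0;  out {3}∪∅={3}

Text stream:
i=0 'c': node 0→5
i=1 'd': node 5→6  → match P2@[0:1],P4@[1:1]
i=2 'e': node 6→3 (fail-walked)
i=3 'e': node 3→4  → match P1@[2:3]
i=4 'd': node 4→1 (fail-walked)  → match P4@[4:4]
i=5 'c': node 1→5 (fail-walked)
i=6 'b': node 5→7  → match P3@[5:6]
i=7 'c': node 7→5 (fail-walked)
i=8 'b': node 5→7  → match P3@[7:8]
i=9 'd': node 7→1 (fail-walked)  → match P4@[9:9]
i=10 'd': node 1→2  → match P0@[9:10],P4@[10:10]
i=11 'b': node 2→0 (fail-walked)
i=12 'd': node 0→1  → match P4@[12:12]
i=13 'c': node 1→5 (fail-walked)
i=14 'd': node 5→6  → match P2@[13:14],P4@[14:14]
i=15 'c': node 6→5 (fail-walked)
i=16 'd': node 5→6  → match P2@[15:16],P4@[16:16]
i=17 'a': node 6→0 (fail-walked)
i=18 'b': node 0→0
i=19 'e': node 0→3
i=20 'b': node 3→0 (fail-walked)
i=21 'b': node 0→0
i=22 'c': node 0→5
i=23 'd': node 5→6  → match P2@[22:23],P4@[23:23]
i=24 'c': node 6→5 (fail-walked)
i=25 'a': node 5→0 (fail-walked)
i=26 'd': node 0→1  → match P4@[26:26]
i=27 'b': node 1→0 (fail-walked)
i=28 'e': node 0→3
i=29 'e': node 3→4  → match P1@[28:29]
i=30 'a': node 4→0 (fail-walked)
i=31 'c': node 0→5
i=32 'e': node 5→3 (fail-walked)
i=33 'e': node 3→4  → match P1@[32:33]
i=34 'e': node 4→4 (fail-walked)  → match P1@[33:34]
i=35 'b': node 4→0 (fail-walked)
i=36 'c': node 0→5
i=37 'c': node 5→5 (fail-walked)
i=38 'd': node 5→6  → match P2@[37:38],P4@[38:38]
i=39 'c': node 6→5 (fail-walked)
i=40 'e': node 5→3 (fail-walked)
i=41 'e': node 3→4  → match P1@[40:41]
i=42 'b': node 4→0 (fail-walked)
i=43 'a': node 0→0
i=44 'a': node 0→0
i=45 'c': node 0→5
i=46 'd': node 5→6  → match P2@[45:46],P4@[46:46]
i=47 'e': node 6→3 (fail-walked)
i=48 'a': node 3→0 (fail-walked)
i=49 'c': node 0→5
i=50 'e': node 5→3 (fail-walked)
i=51 'e': node 3→4  → match P1@[50:51]
i=52 'a': node 4→0 (fail-walked)
i=53 'e': node 0→3
i=54 'c': node 3→5 (fail-walked)
i=55 'd': node 5→6  → match P2@[54:55],P4@[55:55]
i=56 'd': node 6→2 (fail-walked)  → match P0@[55:56],P4@[56:56]
i=57 'a': node 2→0 (fail-walked)

Result: [[1,2],[1,4],[3,1],[4,4],[6,3],[8,3],[9,4],[10,0],[10,4],[12,4],[14,2],[14,4],[16,2],[16,4],[23,2],[23,4],[26,4],[29,1],[33,1],[34,1],[38,2],[38,4],[41,1],[46,2],[46,4],[51,1],[55,2],[55,4],[56,0],[56,4]]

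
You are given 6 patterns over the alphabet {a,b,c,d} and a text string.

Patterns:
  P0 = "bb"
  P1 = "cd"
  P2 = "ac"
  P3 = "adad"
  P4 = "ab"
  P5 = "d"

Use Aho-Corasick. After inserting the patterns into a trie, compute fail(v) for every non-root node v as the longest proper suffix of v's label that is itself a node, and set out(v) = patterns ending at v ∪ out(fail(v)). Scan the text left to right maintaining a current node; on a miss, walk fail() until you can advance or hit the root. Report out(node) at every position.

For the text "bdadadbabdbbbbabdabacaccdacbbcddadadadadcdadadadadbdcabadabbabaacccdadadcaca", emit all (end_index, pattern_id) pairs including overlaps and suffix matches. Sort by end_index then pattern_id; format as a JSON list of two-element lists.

Build automaton:
Trie nodes:
  0='ε' goto a→5 b→1 c→3 d→11
  1='b' goto b→2
  2='bb' goto ·  [P0 ends]
  3='c' goto d→4
  4='cd' goto ·  [P1 ends]
  5='a' goto b→10 c→6 d→7
  6='ac' goto ·  [P2 ends]
  7='ad' goto a→8
  8='ada' goto d→9
  9='adad' goto ·  [P3 ends]
  10='ab' goto ·  [P4 ends]
  11='d' goto ·  [P5 ends]

Failure links (BFS by depth):
  n1('b'): parent n0 fail=0; on 'b' 0 → fail=0;  out ∅∪∅=∅
  n3('c'): parent n0 fail=0; on 'c' 0 → fail=0;  out ∅∪∅=∅
  n5('a'): parent n0 fail=0; on 'a' 0 → fail=0;  out ∅∪∅=∅
  n11('d'): parent n0 fail=0; on 'd' 0 → fail=0;  out {5}∪∅={5}
  n2('bb'): parent n1 fail=0; on 'b' 0 → fail=1;  out {0}∪∅={0}
  n4('cd'): parent n3 fail=0; on 'd' 0 → fail=11;  out {1}∪{5}={1,5}
  n6('ac'): parent n5 fail=0; on 'c' 0 → fail=3;  out {2}∪∅={2}
  n7('ad'): parent n5 fail=0; on 'd' 0 → fail=11;  out ∅∪{5}={5}
  n10('ab'): parent n5 fail=0; on 'b' 0 → fail=1;  out {4}∪∅={4}
  n8('ada'): parent n7 fail=11; on 'a' 11→0 → fail=5;  out ∅∪∅=∅
  n9('adad'): parent n8 fail=5; on 'd' 5 → fail=7;  out {3}∪{5}={3,5}

Text stream:
pos 0 'b': at 1
pos 1 'd': at 11 ·f  ** P5@[1:1]
pos 2 'a': at 5 ·f
pos 3 'd': at 7  ** P5@[3:3]
pos 4 'a': at 8
pos 5 'd': at 9  ** P3@[2:5],P5@[5:5]
pos 6 'b': at 1 ·f
pos 7 'a': at 5 ·f
pos 8 'b': at 10  ** P4@[7:8]
pos 9 'd': at 11 ·f  ** P5@[9:9]
pos 10 'b': at 1 ·f
pos 11 'b': at 2  ** P0@[10:11]
pos 12 'b': at 2 ·f  ** P0@[11:12]
pos 13 'b': at 2 ·f  ** P0@[12:13]
pos 14 'a': at 5 ·f
pos 15 'b': at 10  ** P4@[14:15]
pos 16 'd': at 11 ·f  ** P5@[16:16]
pos 17 'a': at 5 ·f
pos 18 'b': at 10  ** P4@[17:18]
pos 19 'a': at 5 ·f
pos 20 'c': at 6  ** P2@[19:20]
pos 21 'a': at 5 ·f
pos 22 'c': at 6  ** P2@[21:22]
pos 23 'c': at 3 ·f
pos 24 'd': at 4  ** P1@[23:24],P5@[24:24]
pos 25 'a': at 5 ·f
pos 26 'c': at 6  ** P2@[25:26]
pos 27 'b': at 1 ·f
pos 28 'b': at 2  ** P0@[27:28]
pos 29 'c': at 3 ·f
pos 30 'd': at 4  ** P1@[29:30],P5@[30:30]
pos 31 'd': at 11 ·f  ** P5@[31:31]
pos 32 'a': at 5 ·f
pos 33 'd': at 7  ** P5@[33:33]
pos 34 'a': at 8
pos 35 'd': at 9  ** P3@[32:35],P5@[35:35]
pos 36 'a': at 8 ·f
pos 37 'd': at 9  ** P3@[34:37],P5@[37:37]
pos 38 'a': at 8 ·f
pos 39 'd': at 9  ** P3@[36:39],P5@[39:39]
pos 40 'c': at 3 ·f
pos 41 'd': at 4  ** P1@[40:41],P5@[41:41]
pos 42 'a': at 5 ·f
pos 43 'd': at 7  ** P5@[43:43]
pos 44 'a': at 8
pos 45 'd': at 9  ** P3@[42:45],P5@[45:45]
pos 46 'a': at 8 ·f
pos 47 'd': at 9  ** P3@[44:47],P5@[47:47]
pos 48 'a': at 8 ·f
pos 49 'd': at 9  ** P3@[46:49],P5@[49:49]
pos 50 'b': at 1 ·f
pos 51 'd': at 11 ·f  ** P5@[51:51]
pos 52 'c': at 3 ·f
pos 53 'a': at 5 ·f
pos 54 'b': at 10  ** P4@[53:54]
pos 55 'a': at 5 ·f
pos 56 'd': at 7  ** P5@[56:56]
pos 57 'a': at 8
pos 58 'b': at 10 ·f  ** P4@[57:58]
pos 59 'b': at 2 ·f  ** P0@[58:59]
pos 60 'a': at 5 ·f
pos 61 'b': at 10  ** P4@[60:61]
pos 62 'a': at 5 ·f
pos 63 'a': at 5 ·f
pos 64 'c': at 6  ** P2@[63:64]
pos 65 'c': at 3 ·f
pos 66 'c': at 3 ·f
pos 67 'd': at 4  ** P1@[66:67],P5@[67:67]
pos 68 'a': at 5 ·f
pos 69 'd': at 7  ** P5@[69:69]
pos 70 'a': at 8
pos 71 'd': at 9  ** P3@[68:71],P5@[71:71]
pos 72 'c': at 3 ·f
pos 73 'a': at 5 ·f
pos 74 'c': at 6  ** P2@[73:74]
pos 75 'a': at 5 ·f

Matches: [[1,5],[3,5],[5,3],[5,5],[8,4],[9,5],[11,0],[12,0],[13,0],[15,4],[16,5],[18,4],[20,2],[22,2],[24,1],[24,5],[26,2],[28,0],[30,1],[30,5],[31,5],[33,5],[35,3],[35,5],[37,3],[37,5],[39,3],[39,5],[41,1],[41,5],[43,5],[45,3],[45,5],[47,3],[47,5],[49,3],[49,5],[51,5],[54,4],[56,5],[58,4],[59,0],[61,4],[64,2],[67,1],[67,5],[69,5],[71,3],[71,5],[74,2]]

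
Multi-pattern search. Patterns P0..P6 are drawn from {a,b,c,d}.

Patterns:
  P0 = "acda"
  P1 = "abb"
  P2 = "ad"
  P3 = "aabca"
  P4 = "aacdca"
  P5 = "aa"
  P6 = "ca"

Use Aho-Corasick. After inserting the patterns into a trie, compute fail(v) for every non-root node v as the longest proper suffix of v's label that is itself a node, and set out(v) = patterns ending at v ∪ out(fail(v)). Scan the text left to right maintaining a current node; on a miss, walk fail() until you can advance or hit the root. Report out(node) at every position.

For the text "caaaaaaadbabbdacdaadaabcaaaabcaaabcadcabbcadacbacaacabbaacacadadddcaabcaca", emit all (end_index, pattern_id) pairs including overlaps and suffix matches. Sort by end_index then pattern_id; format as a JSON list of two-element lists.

Construct AC machine:
Trie (insert patterns):
  0='ε' goto a→1 c→16
  1='a' goto a→8 b→5 c→2 d→7
  2='ac' goto d→3
  3='acd' goto a→4
  4='acda' goto ·  [P0 ends]
  5='ab' goto b→6
  6='abb' goto ·  [P1 ends]
  7='ad' goto ·  [P2 ends]
  8='aa' goto b→9 c→12  [P5 ends]
  9='aab' goto c→10
  10='aabc' goto a→11
  11='aabca' goto ·  [P3 ends]
  12='aac' goto d→13
  13='aacd' goto c→14
  14='aacdc' goto a→15
  15='aacdca' goto ·  [P4 ends]
  16='c' goto a→17
  17='ca' goto ·  [P6 ends]

Failure links (BFS by depth):
  n1('a'): parent n0 fail=0; on 'a' 0 → fail=0;  out ∅∪∅=∅
  n16('c'): parent n0 fail=0; on 'c' 0 → fail=0;  out ∅∪∅=∅
  n2('ac'): parent n1 fail=0; on 'c' 0 → fail=16;  out ∅∪∅=∅
  n5('ab'): parent n1 fail=0; on 'b' 0 → fail=0;  out ∅∪∅=∅
  n7('ad'): parent n1 fail=0; on 'd' 0 → fail=0;  out {2}∪∅={2}
  n8('aa'): parent n1 fail=0; on 'a' 0 → fail=1;  out {5}∪∅={5}
  n17('ca'): parent n16 fail=0; on 'a' 0 → fail=1;  out {6}∪∅={6}
  n3('acd'): parent n2 fail=16; on 'd' 16→0 → fail=0;  out ∅∪∅=∅
  n6('abb'): parent n5 fail=0; on 'b' 0 → fail=0;  out {1}∪∅={1}
  n9('aab'): parent n8 fail=1; on 'b' 1 → fail=5;  out ∅∪∅=∅
  n12('aac'): parent n8 fail=1; on 'c' 1 → fail=2;  out ∅∪∅=∅
  n4('acda'): parent n3 fail=0; on 'a' 0 → fail=1;  out {0}∪∅={0}
  n10('aabc'): parent n9 fail=5; on 'c' 5→0 → fail=16;  out ∅∪∅=∅
  n13('aacd'): parent n12 fail=2; on 'd' 2 → fail=3;  out ∅∪∅=∅
  n11('aabca'): parent n10 fail=16; on 'a' 16 → fail=17;  out {3}∪{6}={3,6}
  n14('aacdc'): parent n13 fail=3; on 'c' 3→0 → fail=16;  out ∅∪∅=∅
  n15('aacdca'): parent n14 fail=16; on 'a' 16 → fail=17;  out {4}∪{6}={4,6}

Text stream:
pos 0 'c': at 16
pos 1 'a': at 17  ** P6@[0:1]
pos 2 'a': at 8 ·f  ** P5@[1:2]
pos 3 'a': at 8 ·f  ** P5@[2:3]
pos 4 'a': at 8 ·f  ** P5@[3:4]
pos 5 'a': at 8 ·f  ** P5@[4:5]
pos 6 'a': at 8 ·f  ** P5@[5:6]
pos 7 'a': at 8 ·f  ** P5@[6:7]
pos 8 'd': at 7 ·f  ** P2@[7:8]
pos 9 'b': at 0 ·f
pos 10 'a': at 1
pos 11 'b': at 5
pos 12 'b': at 6  ** P1@[10:12]
pos 13 'd': at 0 ·f
pos 14 'a': at 1
pos 15 'c': at 2
pos 16 'd': at 3
pos 17 'a': at 4  ** P0@[14:17]
pos 18 'a': at 8 ·f  ** P5@[17:18]
pos 19 'd': at 7 ·f  ** P2@[18:19]
pos 20 'a': at 1 ·f
pos 21 'a': at 8  ** P5@[20:21]
pos 22 'b': at 9
pos 23 'c': at 10
pos 24 'a': at 11  ** P3@[20:24],P6@[23:24]
pos 25 'a': at 8 ·f  ** P5@[24:25]
pos 26 'a': at 8 ·f  ** P5@[25:26]
pos 27 'a': at 8 ·f  ** P5@[26:27]
pos 28 'b': at 9
pos 29 'c': at 10
pos 30 'a': at 11  ** P3@[26:30],P6@[29:30]
pos 31 'a': at 8 ·f  ** P5@[30:31]
pos 32 'a': at 8 ·f  ** P5@[31:32]
pos 33 'b': at 9
pos 34 'c': at 10
pos 35 'a': at 11  ** P3@[31:35],P6@[34:35]
pos 36 'd': at 7 ·f  ** P2@[35:36]
pos 37 'c': at 16 ·f
pos 38 'a': at 17  ** P6@[37:38]
pos 39 'b': at 5 ·f
pos 40 'b': at 6  ** P1@[38:40]
pos 41 'c': at 16 ·f
pos 42 'a': at 17  ** P6@[41:42]
pos 43 'd': at 7 ·f  ** P2@[42:43]
pos 44 'a': at 1 ·f
pos 45 'c': at 2
pos 46 'b': at 0 ·f
pos 47 'a': at 1
pos 48 'c': at 2
pos 49 'a': at 17 ·f  ** P6@[48:49]
pos 50 'a': at 8 ·f  ** P5@[49:50]
pos 51 'c': at 12
pos 52 'a': at 17 ·f  ** P6@[51:52]
pos 53 'b': at 5 ·f
pos 54 'b': at 6  ** P1@[52:54]
pos 55 'a': at 1 ·f
pos 56 'a': at 8  ** P5@[55:56]
pos 57 'c': at 12
pos 58 'a': at 17 ·f  ** P6@[57:58]
pos 59 'c': at 2 ·f
pos 60 'a': at 17 ·f  ** P6@[59:60]
pos 61 'd': at 7 ·f  ** P2@[60:61]
pos 62 'a': at 1 ·f
pos 63 'd': at 7  ** P2@[62:63]
pos 64 'd': at 0 ·f
pos 65 'd': at 0
pos 66 'c': at 16
pos 67 'a': at 17  ** P6@[66:67]
pos 68 'a': at 8 ·f  ** P5@[67:68]
pos 69 'b': at 9
pos 70 'c': at 10
pos 71 'a': at 11  ** P3@[67:71],P6@[70:71]
pos 72 'c': at 2 ·f
pos 73 'a': at 17 ·f  ** P6@[72:73]

All matches (sorted): [[1,6],[2,5],[3,5],[4,5],[5,5],[6,5],[7,5],[8,2],[12,1],[17,0],[18,5],[19,2],[21,5],[24,3],[24,6],[25,5],[26,5],[27,5],[30,3],[30,6],[31,5],[32,5],[35,3],[35,6],[36,2],[38,6],[40,1],[42,6],[43,2],[49,6],[50,5],[52,6],[54,1],[56,5],[58,6],[60,6],[61,2],[63,2],[67,6],[68,5],[71,3],[71,6],[73,6]]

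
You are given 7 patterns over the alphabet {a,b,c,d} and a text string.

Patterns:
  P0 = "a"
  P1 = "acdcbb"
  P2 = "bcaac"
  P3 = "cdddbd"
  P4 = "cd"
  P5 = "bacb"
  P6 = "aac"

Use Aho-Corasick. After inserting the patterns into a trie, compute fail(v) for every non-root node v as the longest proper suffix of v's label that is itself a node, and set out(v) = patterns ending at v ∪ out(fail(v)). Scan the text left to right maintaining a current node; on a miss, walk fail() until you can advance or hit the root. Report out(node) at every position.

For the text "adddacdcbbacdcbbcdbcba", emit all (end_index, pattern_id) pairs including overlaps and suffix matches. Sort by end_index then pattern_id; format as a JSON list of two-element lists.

Build:
Trie nodes:
  0='ε' goto a→1 b→7 c→12
  1='a' goto a→21 c→2  [P0 ends]
  2='ac' goto d→3
  3='acd' goto c→4
  4='acdc' goto b→5
  5='acdcb' goto b→6
  6='acdcbb' goto ·  [P1 ends]
  7='b' goto a→18 c→8
  8='bc' goto a→9
  9='bca' goto a→10
  10='bcaa' goto c→11
  11='bcaac' goto ·  [P2 ends]
  12='c' goto d→13
  13='cd' goto d→14  [P4 ends]
  14='cdd' goto d→15
  15='cddd' goto b→16
  16='cdddb' goto d→17
  17='cdddbd' goto ·  [P3 ends]
  18='ba' goto c→19
  19='bac' goto b→20
  20='bacb' goto ·  [P5 ends]
  21='aa' goto c→22
  22='aac' goto ·  [P6 ends]

Failure links (BFS by depth):
  fail(1) 'a': from fail(0)=0 chase 'a': 0 ⇒ 0;  out={0}∪out(0)={0}
  fail(7) 'b': from fail(0)=0 chase 'b': 0 ⇒ 0;  out=∅∪out(0)=∅
  fail(12) 'c': from fail(0)=0 chase 'c': 0 ⇒ 0;  out=∅∪out(0)=∅
  fail(2) 'ac': from fail(1)=0 chase 'c': 0 ⇒ 12;  out=∅∪out(12)=∅
  fail(8) 'bc': from fail(7)=0 chase 'c': 0 ⇒ 12;  out=∅∪out(12)=∅
  fail(13) 'cd': from fail(12)=0 chase 'd': 0 ⇒ 0;  out={4}∪out(0)={4}
  fail(18) 'ba': from fail(7)=0 chase 'a': 0 ⇒ 1;  out=∅∪out(1)={0}
  fail(21) 'aa': from fail(1)=0 chase 'a': 0 ⇒ 1;  out=∅∪out(1)={0}
  fail(3) 'acd': from fail(2)=12 chase 'd': 12 ⇒ 13;  out=∅∪out(13)={4}
  fail(9) 'bca': from fail(8)=12 chase 'a': 12→0 ⇒ 1;  out=∅∪out(1)={0}
  fail(14) 'cdd': from fail(13)=0 chase 'd': 0 ⇒ 0;  out=∅∪out(0)=∅
  fail(19) 'bac': from fail(18)=1 chase 'c': 1 ⇒ 2;  out=∅∪out(2)=∅
  fail(22) 'aac': from fail(21)=1 chase 'c': 1 ⇒ 2;  out={6}∪out(2)={6}
  fail(4) 'acdc': from fail(3)=13 chase 'c': 13→0 ⇒ 12;  out=∅∪out(12)=∅
  fail(10) 'bcaa': from fail(9)=1 chase 'a': 1 ⇒ 21;  out=∅∪out(21)={0}
  fail(15) 'cddd': from fail(14)=0 chase 'd': 0 ⇒ 0;  out=∅∪out(0)=∅
  fail(20) 'bacb': from fail(19)=2 chase 'b': 2→12→0 ⇒ 7;  out={5}∪out(7)={5}
  fail(5) 'acdcb': from fail(4)=12 chase 'b': 12→0 ⇒ 7;  out=∅∪out(7)=∅
  fail(11) 'bcaac': from fail(10)=21 chase 'c': 21 ⇒ 22;  out={2}∪out(22)={2,6}
  fail(16) 'cdddb': from fail(15)=0 chase 'b': 0 ⇒ 7;  out=∅∪out(7)=∅
  fail(6) 'acdcbb': from fail(5)=7 chase 'b': 7→0 ⇒ 7;  out={1}∪out(7)={1}
  fail(17) 'cdddbd': from fail(16)=7 chase 'd': 7→0 ⇒ 0;  out={3}∪out(0)={3}

Text stream:
i=0 'a': node 0→1  emit P0@[0:0]
i=1 'd': node 1→0 (via fail)
i=2 'd': node 0→0
i=3 'd': node 0→0
i=4 'a': node 0→1  emit P0@[4:4]
i=5 'c': node 1→2
i=6 'd': node 2→3  emit P4@[5:6]
i=7 'c': node 3→4
i=8 'b': node 4→5
i=9 'b': node 5→6  emit P1@[4:9]
i=10 'a': node 6→18 (via fail)  emit P0@[10:10]
i=11 'c': node 18→19
i=12 'd': node 19→3 (via fail)  emit P4@[11:12]
i=13 'c': node 3→4
i=14 'b': node 4→5
i=15 'b': node 5→6  emit P1@[10:15]
i=16 'c': node 6→8 (via fail)
i=17 'd': node 8→13 (via fail)  emit P4@[16:17]
i=18 'b': node 13→7 (via fail)
i=19 'c': node 7→8
i=20 'b': node 8→7 (via fail)
i=21 'a': node 7→18  emit P0@[21:21]

All matches (sorted): [[0,0],[4,0],[6,4],[9,1],[10,0],[12,4],[15,1],[17,4],[21,0]]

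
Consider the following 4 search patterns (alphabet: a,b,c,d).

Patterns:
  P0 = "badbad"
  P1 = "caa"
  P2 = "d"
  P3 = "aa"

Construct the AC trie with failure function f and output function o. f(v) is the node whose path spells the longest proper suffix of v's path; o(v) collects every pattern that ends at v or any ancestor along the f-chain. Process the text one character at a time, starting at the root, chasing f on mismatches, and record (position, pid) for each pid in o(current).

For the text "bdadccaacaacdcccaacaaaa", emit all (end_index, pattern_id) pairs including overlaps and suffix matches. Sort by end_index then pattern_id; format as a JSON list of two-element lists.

Build automaton:
Trie nodes:
  0='ε' goto a→11 b→1 c→7 d→10
  1='b' goto a→2
  2='ba' goto d→3
  3='bad' goto b→4
  4='badb' goto a→5
  5='badba' goto d→6
  6='badbad' goto ·  [P0 ends]
  7='c' goto a→8
  8='ca' goto a→9
  9='caa' goto ·  [P1 ends]
  10='d' goto ·  [P2 ends]
  11='a' goto a→12
  12='aa' goto ·  [P3 ends]

BFS fail/out derivation:
  n1('b'): parent n0 fail=0; on 'b' 0 → fail=0;  out ∅∪∅=∅
  n7('c'): parent n0 fail=0; on 'c' 0 → fail=0;  out ∅∪∅=∅
  n10('d'): parent n0 fail=0; on 'd' 0 → fail=0;  out {2}∪∅={2}
  n11('a'): parent n0 fail=0; on 'a' 0 → fail=0;  out ∅∪∅=∅
  n2('ba'): parent n1 fail=0; on 'a' 0 → fail=11;  out ∅∪∅=∅
  n8('ca'): parent n7 fail=0; on 'a' 0 → fail=11;  out ∅∪∅=∅
  n12('aa'): parent n11 fail=0; on 'a' 0 → fail=11;  out {3}∪∅={3}
  n3('bad'): parent n2 fail=11; on 'd' 11→0 → fail=10;  out ∅∪{2}={2}
  n9('caa'): parent n8 fail=11; on 'a' 11 → fail=12;  out {1}∪{3}={1,3}
  n4('badb'): parent n3 fail=10; on 'b' 10→0 → fail=1;  out ∅∪∅=∅
  n5('badba'): parent n4 fail=1; on 'a' 1 → fail=2;  out ∅∪∅=∅
  n6('badbad'): parent n5 fail=2; on 'd' 2 → fail=3;  out {0}∪{2}={0,2}

Run:
i=0 'b': node 0→1
i=1 'd': node 1→10 (fail-walked)  → match P2@[1:1]
i=2 'a': node 10→11 (fail-walked)
i=3 'd': node 11→10 (fail-walked)  → match P2@[3:3]
i=4 'c': node 10→7 (fail-walked)
i=5 'c': node 7→7 (fail-walked)
i=6 'a': node 7→8
i=7 'a': node 8→9  → match P1@[5:7],P3@[6:7]
i=8 'c': node 9→7 (fail-walked)
i=9 'a': node 7→8
i=10 'a': node 8→9  → match P1@[8:10],P3@[9:10]
i=11 'c': node 9→7 (fail-walked)
i=12 'd': node 7→10 (fail-walked)  → match P2@[12:12]
i=13 'c': node 10→7 (fail-walked)
i=14 'c': node 7→7 (fail-walked)
i=15 'c': node 7→7 (fail-walked)
i=16 'a': node 7→8
i=17 'a': node 8→9  → match P1@[15:17],P3@[16:17]
i=18 'c': node 9→7 (fail-walked)
i=19 'a': node 7→8
i=20 'a': node 8→9  → match P1@[18:20],P3@[19:20]
i=21 'a': node 9→12 (fail-walked)  → match P3@[20:21]
i=22 'a': node 12→12 (fail-walked)  → match P3@[21:22]

Matches: [[1,2],[3,2],[7,1],[7,3],[10,1],[10,3],[12,2],[17,1],[17,3],[20,1],[20,3],[21,3],[22,3]]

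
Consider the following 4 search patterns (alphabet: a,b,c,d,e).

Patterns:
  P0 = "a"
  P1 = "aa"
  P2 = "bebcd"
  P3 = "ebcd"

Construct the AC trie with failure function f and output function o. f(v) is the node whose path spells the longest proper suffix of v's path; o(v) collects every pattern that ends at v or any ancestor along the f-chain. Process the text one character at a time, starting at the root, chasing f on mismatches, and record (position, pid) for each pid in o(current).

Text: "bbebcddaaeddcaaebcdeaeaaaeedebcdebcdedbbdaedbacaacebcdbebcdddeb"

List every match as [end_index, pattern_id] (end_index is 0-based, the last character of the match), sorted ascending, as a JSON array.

Build automaton:
Trie nodes:
  n0 'ε': a→1 b→3 e→8
  n1 'a': a→2  ←P0
  n2 'aa': ·  ←P1
  n3 'b': e→4
  n4 'be': b→5
  n5 'beb': c→6
  n6 'bebc': d→7
  n7 'bebcd': ·  ←P2
  n8 'e': b→9
  n9 'eb': c→10
  n10 'ebc': d→11
  n11 'ebcd': ·  ←P3

BFS fail/out derivation:
  fail(1) 'a': from fail(0)=0 chase 'a': 0 ⇒ 0;  out={0}∪out(0)={0}
  fail(3) 'b': from fail(0)=0 chase 'b': 0 ⇒ 0;  out=∅∪out(0)=∅
  fail(8) 'e': from fail(0)=0 chase 'e': 0 ⇒ 0;  out=∅∪out(0)=∅
  fail(2) 'aa': from fail(1)=0 chase 'a': 0 ⇒ 1;  out={1}∪out(1)={0,1}
  fail(4) 'be': from fail(3)=0 chase 'e': 0 ⇒ 8;  out=∅∪out(8)=∅
  fail(9) 'eb': from fail(8)=0 chase 'b': 0 ⇒ 3;  out=∅∪out(3)=∅
  fail(5) 'beb': from fail(4)=8 chase 'b': 8 ⇒ 9;  out=∅∪out(9)=∅
  fail(10) 'ebc': from fail(9)=3 chase 'c': 3→0 ⇒ 0;  out=∅∪out(0)=∅
  fail(6) 'bebc': from fail(5)=9 chase 'c': 9 ⇒ 10;  out=∅∪out(10)=∅
  fail(11) 'ebcd': from fail(10)=0 chase 'd': 0 ⇒ 0;  out={3}∪out(0)={3}
  fail(7) 'bebcd': from fail(6)=10 chase 'd': 10 ⇒ 11;  out={2}∪out(11)={2,3}

Text stream:
pos 0 'b': at 3
pos 1 'b': at 3 ·f
pos 2 'e': at 4
pos 3 'b': at 5
pos 4 'c': at 6
pos 5 'd': at 7  ** P2@[1:5],P3@[2:5]
pos 6 'd': at 0 ·f
pos 7 'a': at 1  ** P0@[7:7]
pos 8 'a': at 2  ** P0@[8:8],P1@[7:8]
pos 9 'e': at 8 ·f
pos 10 'd': at 0 ·f
pos 11 'd': at 0
pos 12 'c': at 0
pos 13 'a': at 1  ** P0@[13:13]
pos 14 'a': at 2  ** P0@[14:14],P1@[13:14]
pos 15 'e': at 8 ·f
pos 16 'b': at 9
pos 17 'c': at 10
pos 18 'd': at 11  ** P3@[15:18]
pos 19 'e': at 8 ·f
pos 20 'a': at 1 ·f  ** P0@[20:20]
pos 21 'e': at 8 ·f
pos 22 'a': at 1 ·f  ** P0@[22:22]
pos 23 'a': at 2  ** P0@[23:23],P1@[22:23]
pos 24 'a': at 2 ·f  ** P0@[24:24],P1@[23:24]
pos 25 'e': at 8 ·f
pos 26 'e': at 8 ·f
pos 27 'd': at 0 ·f
pos 28 'e': at 8
pos 29 'b': at 9
pos 30 'c': at 10
pos 31 'd': at 11  ** P3@[28:31]
pos 32 'e': at 8 ·f
pos 33 'b': at 9
pos 34 'c': at 10
pos 35 'd': at 11  ** P3@[32:35]
pos 36 'e': at 8 ·f
pos 37 'd': at 0 ·f
pos 38 'b': at 3
pos 39 'b': at 3 ·f
pos 40 'd': at 0 ·f
pos 41 'a': at 1  ** P0@[41:41]
pos 42 'e': at 8 ·f
pos 43 'd': at 0 ·f
pos 44 'b': at 3
pos 45 'a': at 1 ·f  ** P0@[45:45]
pos 46 'c': at 0 ·f
pos 47 'a': at 1  ** P0@[47:47]
pos 48 'a': at 2  ** P0@[48:48],P1@[47:48]
pos 49 'c': at 0 ·f
pos 50 'e': at 8
pos 51 'b': at 9
pos 52 'c': at 10
pos 53 'd': at 11  ** P3@[50:53]
pos 54 'b': at 3 ·f
pos 55 'e': at 4
pos 56 'b': at 5
pos 57 'c': at 6
pos 58 'd': at 7  ** P2@[54:58],P3@[55:58]
pos 59 'd': at 0 ·f
pos 60 'd': at 0
pos 61 'e': at 8
pos 62 'b': at 9

All matches (sorted): [[5,2],[5,3],[7,0],[8,0],[8,1],[13,0],[14,0],[14,1],[18,3],[20,0],[22,0],[23,0],[23,1],[24,0],[24,1],[31,3],[35,3],[41,0],[45,0],[47,0],[48,0],[48,1],[53,3],[58,2],[58,3]]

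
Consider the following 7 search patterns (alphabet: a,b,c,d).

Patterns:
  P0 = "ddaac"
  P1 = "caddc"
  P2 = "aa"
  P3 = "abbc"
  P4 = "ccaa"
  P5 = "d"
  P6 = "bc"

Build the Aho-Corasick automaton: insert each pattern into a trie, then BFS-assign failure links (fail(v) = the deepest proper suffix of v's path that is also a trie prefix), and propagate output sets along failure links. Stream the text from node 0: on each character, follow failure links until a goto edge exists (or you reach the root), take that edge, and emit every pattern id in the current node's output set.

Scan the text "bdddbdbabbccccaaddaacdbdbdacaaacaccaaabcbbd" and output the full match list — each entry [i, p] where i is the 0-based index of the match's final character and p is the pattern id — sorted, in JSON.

Build:
Trie (insert patterns):
  n0 'ε': a→11 b→19 c→6 d→1
  n1 'd': d→2  [P5 ends]
  n2 'dd': a→3
  n3 'dda': a→4
  n4 'ddaa': c→5
  n5 'ddaac': ·  [P0 ends]
  n6 'c': a→7 c→16
  n7 'ca': d→8
  n8 'cad': d→9
  n9 'cadd': c→10
  n10 'caddc': ·  [P1 ends]
  n11 'a': a→12 b→13
  n12 'aa': ·  [P2 ends]
  n13 'ab': b→14
  n14 'abb': c→15
  n15 'abbc': ·  [P3 ends]
  n16 'cc': a→17
  n17 'cca': a→18
  n18 'ccaa': ·  [P4 ends]
  n19 'b': c→20
  n20 'bc': ·  [P6 ends]

BFS fail/out derivation:
  n1('d'): parent n0 fail=0; on 'd' 0 → fail=0;  out {5}∪∅={5}
  n6('c'): parent n0 fail=0; on 'c' 0 → fail=0;  out ∅∪∅=∅
  n11('a'): parent n0 fail=0; on 'a' 0 → fail=0;  out ∅∪∅=∅
  n19('b'): parent n0 fail=0; on 'b' 0 → fail=0;  out ∅∪∅=∅
  n2('dd'): parent n1 fail=0; on 'd' 0 → fail=1;  out ∅∪{5}={5}
  n7('ca'): parent n6 fail=0; on 'a' 0 → fail=11;  out ∅∪∅=∅
  n12('aa'): parent n11 fail=0; on 'a' 0 → fail=11;  out {2}∪∅={2}
  n13('ab'): parent n11 fail=0; on 'b' 0 → fail=19;  out ∅∪∅=∅
  n16('cc'): parent n6 fail=0; on 'c' 0 → fail=6;  out ∅∪∅=∅
  n20('bc'): parent n19 fail=0; on 'c' 0 → fail=6;  out {6}∪∅={6}
  n3('dda'): parent n2 fail=1; on 'a' 1→0 → fail=11;  out ∅∪∅=∅
  n8('cad'): parent n7 fail=11; on 'd' 11→0 → fail=1;  out ∅∪{5}={5}
  n14('abb'): parent n13 fail=19; on 'b' 19→0 → fail=19;  out ∅∪∅=∅
  n17('cca'): parent n16 fail=6; on 'a' 6 → fail=7;  out ∅∪∅=∅
  n4('ddaa'): parent n3 fail=11; on 'a' 11 → fail=12;  out ∅∪{2}={2}
  n9('cadd'): parent n8 fail=1; on 'd' 1 → fail=2;  out ∅∪{5}={5}
  n15('abbc'): parent n14 fail=19; on 'c' 19 → fail=20;  out {3}∪{6}={3,6}
  n18('ccaa'): parent n17 fail=7; on 'a' 7→11 → fail=12;  out {4}∪{2}={2,4}
  n5('ddaac'): parent n4 fail=12; on 'c' 12→11→0 → fail=6;  out {0}∪∅={0}
  n10('caddc'): parent n9 fail=2; on 'c' 2→1→0 → fail=6;  out {1}∪∅={1}

Scan:
pos 0 'b': at 19
pos 1 'd': at 1 ·f  ** P5@[1:1]
pos 2 'd': at 2  ** P5@[2:2]
pos 3 'd': at 2 ·f  ** P5@[3:3]
pos 4 'b': at 19 ·f
pos 5 'd': at 1 ·f  ** P5@[5:5]
pos 6 'b': at 19 ·f
pos 7 'a': at 11 ·f
pos 8 'b': at 13
pos 9 'b': at 14
pos 10 'c': at 15  ** P3@[7:10],P6@[9:10]
pos 11 'c': at 16 ·f
pos 12 'c': at 16 ·f
pos 13 'c': at 16 ·f
pos 14 'a': at 17
pos 15 'a': at 18  ** P2@[14:15],P4@[12:15]
pos 16 'd': at 1 ·f  ** P5@[16:16]
pos 17 'd': at 2  ** P5@[17:17]
pos 18 'a': at 3
pos 19 'a': at 4  ** P2@[18:19]
pos 20 'c': at 5  ** P0@[16:20]
pos 21 'd': at 1 ·f  ** P5@[21:21]
pos 22 'b': at 19 ·f
pos 23 'd': at 1 ·f  ** P5@[23:23]
pos 24 'b': at 19 ·f
pos 25 'd': at 1 ·f  ** P5@[25:25]
pos 26 'a': at 11 ·f
pos 27 'c': at 6 ·f
pos 28 'a': at 7
pos 29 'a': at 12 ·f  ** P2@[28:29]
pos 30 'a': at 12 ·f  ** P2@[29:30]
pos 31 'c': at 6 ·f
pos 32 'a': at 7
pos 33 'c': at 6 ·f
pos 34 'c': at 16
pos 35 'a': at 17
pos 36 'a': at 18  ** P2@[35:36],P4@[33:36]
pos 37 'a': at 12 ·f  ** P2@[36:37]
pos 38 'b': at 13 ·f
pos 39 'c': at 20 ·f  ** P6@[38:39]
pos 40 'b': at 19 ·f
pos 41 'b': at 19 ·f
pos 42 'd': at 1 ·f  ** P5@[42:42]

All matches (sorted): [[1,5],[2,5],[3,5],[5,5],[10,3],[10,6],[15,2],[15,4],[16,5],[17,5],[19,2],[20,0],[21,5],[23,5],[25,5],[29,2],[30,2],[36,2],[36,4],[37,2],[39,6],[42,5]]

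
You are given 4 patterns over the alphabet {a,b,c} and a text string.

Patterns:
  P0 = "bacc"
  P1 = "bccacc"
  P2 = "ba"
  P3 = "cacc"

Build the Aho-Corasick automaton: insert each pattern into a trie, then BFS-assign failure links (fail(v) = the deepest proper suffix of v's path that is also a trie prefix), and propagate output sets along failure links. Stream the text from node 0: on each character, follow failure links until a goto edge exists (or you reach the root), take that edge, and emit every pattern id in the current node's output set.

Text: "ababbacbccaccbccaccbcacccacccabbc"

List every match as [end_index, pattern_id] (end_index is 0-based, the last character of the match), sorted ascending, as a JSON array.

Build:
Trie (insert patterns):
  0='ε' goto b→1 c→10
  1='b' goto a→2 c→5
  2='ba' goto c→3  ←P2
  3='bac' goto c→4
  4='bacc' goto ·  ←P0
  5='bc' goto c→6
  6='bcc' goto a→7
  7='bcca' goto c→8
  8='bccac' goto c→9
  9='bccacc' goto ·  ←P1
  10='c' goto a→11
  11='ca' goto c→12
  12='cac' goto c→13
  13='cacc' goto ·  ←P3

BFS fail/out derivation:
  fail(1) 'b': from fail(0)=0 chase 'b': 0 ⇒ 0;  out=∅∪out(0)=∅
  fail(10) 'c': from fail(0)=0 chase 'c': 0 ⇒ 0;  out=∅∪out(0)=∅
  fail(2) 'ba': from fail(1)=0 chase 'a': 0 ⇒ 0;  out={2}∪out(0)={2}
  fail(5) 'bc': from fail(1)=0 chase 'c': 0 ⇒ 10;  out=∅∪out(10)=∅
  fail(11) 'ca': from fail(10)=0 chase 'a': 0 ⇒ 0;  out=∅∪out(0)=∅
  fail(3) 'bac': from fail(2)=0 chase 'c': 0 ⇒ 10;  out=∅∪out(10)=∅
  fail(6) 'bcc': from fail(5)=10 chase 'c': 10→0 ⇒ 10;  out=∅∪out(10)=∅
  fail(12) 'cac': from fail(11)=0 chase 'c': 0 ⇒ 10;  out=∅∪out(10)=∅
  fail(4) 'bacc': from fail(3)=10 chase 'c': 10→0 ⇒ 10;  out={0}∪out(10)={0}
  fail(7) 'bcca': from fail(6)=10 chase 'a': 10 ⇒ 11;  out=∅∪out(11)=∅
  fail(13) 'cacc': from fail(12)=10 chase 'c': 10→0 ⇒ 10;  out={3}∪out(10)={3}
  fail(8) 'bccac': from fail(7)=11 chase 'c': 11 ⇒ 12;  out=∅∪out(12)=∅
  fail(9) 'bccacc': from fail(8)=12 chase 'c': 12 ⇒ 13;  out={1}∪out(13)={1,3}

Run:
pos 0 'a': at 0
pos 1 'b': at 1
pos 2 'a': at 2  emit P2@[1:2]
pos 3 'b': at 1 (fail-walked)
pos 4 'b': at 1 (fail-walked)
pos 5 'a': at 2  emit P2@[4:5]
pos 6 'c': at 3
pos 7 'b': at 1 (fail-walked)
pos 8 'c': at 5
pos 9 'c': at 6
pos 10 'a': at 7
pos 11 'c': at 8
pos 12 'c': at 9  emit P1@[7:12],P3@[9:12]
pos 13 'b': at 1 (fail-walked)
pos 14 'c': at 5
pos 15 'c': at 6
pos 16 'a': at 7
pos 17 'c': at 8
pos 18 'c': at 9  emit P1@[13:18],P3@[15:18]
pos 19 'b': at 1 (fail-walked)
pos 20 'c': at 5
pos 21 'a': at 11 (fail-walked)
pos 22 'c': at 12
pos 23 'c': at 13  emit P3@[20:23]
pos 24 'c': at 10 (fail-walked)
pos 25 'a': at 11
pos 26 'c': at 12
pos 27 'c': at 13  emit P3@[24:27]
pos 28 'c': at 10 (fail-walked)
pos 29 'a': at 11
pos 30 'b': at 1 (fail-walked)
pos 31 'b': at 1 (fail-walked)
pos 32 'c': at 5

Matches: [[2,2],[5,2],[12,1],[12,3],[18,1],[18,3],[23,3],[27,3]]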